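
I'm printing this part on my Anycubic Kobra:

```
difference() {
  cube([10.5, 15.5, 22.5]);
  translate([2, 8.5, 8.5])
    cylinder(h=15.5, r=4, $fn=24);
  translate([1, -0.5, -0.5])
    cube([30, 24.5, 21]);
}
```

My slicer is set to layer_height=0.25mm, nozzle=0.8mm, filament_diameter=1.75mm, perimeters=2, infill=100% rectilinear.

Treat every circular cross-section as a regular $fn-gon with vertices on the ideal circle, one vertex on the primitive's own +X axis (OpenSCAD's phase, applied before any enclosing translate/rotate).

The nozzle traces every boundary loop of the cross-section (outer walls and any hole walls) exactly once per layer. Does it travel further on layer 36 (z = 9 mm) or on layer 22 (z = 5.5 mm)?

layer 22 (z = 5.5 mm)

Layer 36 (z = 9): the 10.5×15.5 cube contributes its full rectangle (perimeter 52.00 mm); the r=4 cylinder at (2, 8.5) gives a regular 24-gon of circumradius 4 (constant along its height) (perimeter = 2·24·4.000·sin(180°/24) = 25.06 mm); the 30×24.5 cube at (1, -0.5) contributes its full rectangle (perimeter 109.00 mm); Subtracting the remaining from the first: starting from the 10.5×15.5 cube, the r=4 cylinder at (2, 8.5) partially overlaps it — only the 40.06 mm² overlap (of its 49.69 mm²) is removed, clipping the outline; the 30×24.5 cube at (1, -0.5) partially overlaps it — only the 114.54 mm² overlap (of its 735.00 mm²) is removed, clipping the outline — boundary = 20.49 mm. So its perimeter = 20.49 mm. Layer 22 (z = 5.5): the 10.5×15.5 cube contributes its full rectangle (perimeter 52.00 mm); the cylinder at (2, 8.5) does not reach this height (z outside [8.5, 24]); the 30×24.5 cube at (1, -0.5) contributes its full rectangle (perimeter 109.00 mm); Taking the first minus the rest: starting from the 10.5×15.5 cube, the 30×24.5 cube at (1, -0.5) partially overlaps it — only the 147.25 mm² overlap (of its 735.00 mm²) is removed, clipping the outline — boundary = 33.00 mm. So its perimeter = 33.00 mm. Layer 22 is larger (33.00 vs 20.49 mm).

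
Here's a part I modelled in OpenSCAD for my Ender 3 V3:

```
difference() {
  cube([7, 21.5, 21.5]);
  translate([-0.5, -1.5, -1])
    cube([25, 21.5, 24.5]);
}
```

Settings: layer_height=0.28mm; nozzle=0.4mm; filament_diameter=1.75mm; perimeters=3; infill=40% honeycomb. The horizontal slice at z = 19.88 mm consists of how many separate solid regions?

1

At z = 19.88 mm: the cube is present — its section is the full 7×21.5 rectangle; the cube at (-0.5, -1.5) is present — its section is the full 25×21.5 rectangle; Taking the first minus the rest: starting from the 7×21.5 cube, the 25×21.5 cube at (-0.5, -1.5) partially overlaps it — only the 140.00 mm² overlap (of its 537.50 mm²) is removed, clipping the outline — 1 connected region. The result has 1 disconnected region.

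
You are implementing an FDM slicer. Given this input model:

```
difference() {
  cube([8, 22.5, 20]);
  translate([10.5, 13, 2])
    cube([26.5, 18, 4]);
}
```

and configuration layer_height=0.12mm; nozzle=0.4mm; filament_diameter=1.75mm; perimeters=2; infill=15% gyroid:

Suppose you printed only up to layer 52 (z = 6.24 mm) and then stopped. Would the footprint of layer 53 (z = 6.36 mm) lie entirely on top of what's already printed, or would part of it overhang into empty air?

entirely on top

Compare the two slices. At z = 6.24: the cube is present — its section is the full 8×22.5 rectangle (area 180.00 mm²); the cube at (10.5, 13) does not reach this height (z outside [2, 6]); Taking the first minus the rest: none of the subtracted shapes is present at this height, so the 8×22.5 cube is unchanged — area = 180.00 mm². At z = 6.36: the 8×22.5 cube contributes its full rectangle (area 180.00 mm²); the cube at (10.5, 13) is not intersected at this z (z outside [2, 6]); Subtracting the remaining from the first: none of the subtracted shapes is present at this height, so the 8×22.5 cube is unchanged — area = 180.00 mm². Checking containment: the cross-section at z = 6.36 is a subset of the cross-section at z = 6.24.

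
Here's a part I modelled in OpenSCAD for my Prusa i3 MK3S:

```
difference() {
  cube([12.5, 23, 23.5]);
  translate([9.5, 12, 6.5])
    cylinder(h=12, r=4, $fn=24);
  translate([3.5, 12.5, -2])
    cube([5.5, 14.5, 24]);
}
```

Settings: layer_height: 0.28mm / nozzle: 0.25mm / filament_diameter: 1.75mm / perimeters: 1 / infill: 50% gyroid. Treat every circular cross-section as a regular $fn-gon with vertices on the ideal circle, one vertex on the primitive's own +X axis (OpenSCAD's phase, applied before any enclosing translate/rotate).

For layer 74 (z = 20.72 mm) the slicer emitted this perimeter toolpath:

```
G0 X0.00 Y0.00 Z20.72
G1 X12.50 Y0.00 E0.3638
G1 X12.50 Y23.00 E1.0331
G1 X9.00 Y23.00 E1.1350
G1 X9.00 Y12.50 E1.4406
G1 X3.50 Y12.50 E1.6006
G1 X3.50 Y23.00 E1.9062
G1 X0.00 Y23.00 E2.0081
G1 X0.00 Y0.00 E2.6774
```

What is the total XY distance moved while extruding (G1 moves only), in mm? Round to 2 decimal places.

Sum the Euclidean lengths of each G1 segment: total = 92.00 mm.

92.00 mm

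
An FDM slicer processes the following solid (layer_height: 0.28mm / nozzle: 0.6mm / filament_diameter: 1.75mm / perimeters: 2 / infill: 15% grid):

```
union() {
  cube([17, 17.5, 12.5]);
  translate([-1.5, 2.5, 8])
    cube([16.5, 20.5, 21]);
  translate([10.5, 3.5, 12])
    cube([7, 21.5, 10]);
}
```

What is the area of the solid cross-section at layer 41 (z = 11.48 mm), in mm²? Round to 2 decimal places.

410.75 mm²

At z = 11.48 mm: the cube is present — its section is the full 17×17.5 rectangle (area 297.50 mm²); the cube at (-1.5, 2.5) (footprint 16.5×20.5) is included at this height (area 338.25 mm²); the cube at (10.5, 3.5) is absent (z outside [12, 22]); Taking the union: the regions partially overlap — summed areas 635.75 mm² minus the doubly-counted overlap 225.00 mm² gives 410.75 mm² — area = 410.75 mm². Overall, the cross-section is a single solid region. Net area = 410.75 mm².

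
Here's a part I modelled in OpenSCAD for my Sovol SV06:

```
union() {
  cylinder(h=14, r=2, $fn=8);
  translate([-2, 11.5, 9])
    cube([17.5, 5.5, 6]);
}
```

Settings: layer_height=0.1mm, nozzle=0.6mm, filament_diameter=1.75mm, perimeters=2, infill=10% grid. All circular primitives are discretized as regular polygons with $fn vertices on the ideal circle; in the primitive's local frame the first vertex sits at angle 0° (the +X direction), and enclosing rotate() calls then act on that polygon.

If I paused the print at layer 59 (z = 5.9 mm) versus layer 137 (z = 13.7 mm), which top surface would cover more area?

layer 137 (z = 13.7 mm)

Layer 59 (z = 5.9): the r=2 cylinder contributes a regular 8-gon of circumradius 2 (area = (8/2)·2.000²·sin(360°/8) = 11.31 mm²); the cube at (-2, 11.5) is absent (z outside [9, 15]); Combining (union): only the r=2 cylinder is present, so the union is just that shape — area = 11.31 mm². So its area = 11.31 mm². Layer 137 (z = 13.7): the cylinder: section is a regular 8-gon, circumradius r=2 (area = (8/2)·2.000²·sin(360°/8) = 11.31 mm²); the cube at (-2, 11.5) (footprint 17.5×5.5) is included at this height (area 96.25 mm²); Merging all regions: the 2 present regions are separate (no shared area or edge), so areas and boundary lengths simply add and each stays a separate island — area = 107.56 mm². So its area = 107.56 mm². Layer 137 is larger (107.56 vs 11.31 mm²).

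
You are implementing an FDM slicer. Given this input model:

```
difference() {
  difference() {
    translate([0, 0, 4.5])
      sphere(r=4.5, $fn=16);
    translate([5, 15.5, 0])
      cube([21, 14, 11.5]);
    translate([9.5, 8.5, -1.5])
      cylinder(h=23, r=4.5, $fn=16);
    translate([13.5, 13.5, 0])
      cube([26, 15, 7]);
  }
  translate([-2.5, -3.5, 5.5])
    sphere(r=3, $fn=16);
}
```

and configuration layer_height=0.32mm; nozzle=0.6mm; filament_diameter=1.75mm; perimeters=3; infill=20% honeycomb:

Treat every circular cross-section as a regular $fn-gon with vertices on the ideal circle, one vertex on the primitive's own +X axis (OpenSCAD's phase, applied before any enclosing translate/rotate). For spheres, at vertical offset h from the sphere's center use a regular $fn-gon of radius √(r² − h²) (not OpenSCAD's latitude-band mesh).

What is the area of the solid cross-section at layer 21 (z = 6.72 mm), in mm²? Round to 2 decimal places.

At z = 6.72 mm: the r=4.5 sphere contributes a regular 16-gon of circumradius √(4.5²−2.22²) = 3.914 (area = (16/2)·3.914²·sin(360°/16) = 46.91 mm²); the cube at (5, 15.5) (footprint 21×14) is included at this height (area 294.00 mm²); the r=4.5 cylinder at (9.5, 8.5) contributes a regular 16-gon of circumradius 4.5 (area = (16/2)·4.500²·sin(360°/16) = 61.99 mm²); the cube at (13.5, 13.5) (footprint 26×15) is included at this height (area 390.00 mm²); Taking the first minus the rest: starting from the r=4.5 sphere (46.91 mm²), the 21×14 cube at (5, 15.5) misses the remaining region (no effect); the r=4.5 cylinder at (9.5, 8.5) misses the remaining region (no effect); the 26×15 cube at (13.5, 13.5) misses the remaining region (no effect) — area = 46.91 mm²; the r=3 sphere at (-2.5, -3.5) slices to a regular 16-gon of circumradius 2.741 (√(r²−h²) with h=1.22 from center) (area = (16/2)·2.741²·sin(360°/16) = 23.00 mm²); Taking the first minus the rest: starting from that combined region (46.91 mm²), the r=3 sphere at (-2.5, -3.5) partially overlaps it — only the 7.63 mm² overlap (of its 23.00 mm²) is removed, clipping the outline — area = 39.28 mm². Overall, the cross-section is a single solid region. Net area = 39.28 mm².

39.28 mm²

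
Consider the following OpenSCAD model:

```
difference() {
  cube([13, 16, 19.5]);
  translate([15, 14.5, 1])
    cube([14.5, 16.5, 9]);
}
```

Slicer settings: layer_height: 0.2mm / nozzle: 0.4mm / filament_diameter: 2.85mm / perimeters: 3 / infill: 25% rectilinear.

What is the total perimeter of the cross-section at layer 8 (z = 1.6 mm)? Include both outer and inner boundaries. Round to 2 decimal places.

At z = 1.6 mm: the cube (footprint 13×16) is included at this height (perimeter 58.00 mm); the cube at (15, 14.5) is present — its section is the full 14.5×16.5 rectangle (perimeter 62.00 mm); Subtracting the remaining from the first: starting from the 13×16 cube, the 14.5×16.5 cube at (15, 14.5) misses the remaining region (no effect) — boundary = 58.00 mm. Overall, the cross-section is a single solid region. Total boundary length (outer) = 58.00 mm.

58.00 mm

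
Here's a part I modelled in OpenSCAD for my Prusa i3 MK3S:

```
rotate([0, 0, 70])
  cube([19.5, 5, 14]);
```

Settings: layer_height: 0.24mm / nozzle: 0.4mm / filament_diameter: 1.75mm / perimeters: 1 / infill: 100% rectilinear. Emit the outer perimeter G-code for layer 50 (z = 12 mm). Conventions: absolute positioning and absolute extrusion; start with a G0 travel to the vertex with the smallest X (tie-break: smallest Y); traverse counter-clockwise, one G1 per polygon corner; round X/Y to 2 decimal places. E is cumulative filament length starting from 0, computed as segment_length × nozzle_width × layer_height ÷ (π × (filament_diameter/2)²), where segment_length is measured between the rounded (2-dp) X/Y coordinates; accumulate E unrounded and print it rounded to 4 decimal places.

At z = 12 mm: the cube is present — its section is the full 19.5×5 rectangle; (rotated 70° about Z; rotation is an isometry so areas/perimeters/island counts are preserved). The outline is a single polygon with 4 vertices. Extrusion per mm of travel: 0.4 × 0.24 / (π × 0.875²) = 0.039912. Accumulating E over each segment gives final E = 1.9555.

G0 X-4.70 Y1.71 Z12.00
G1 X0.00 Y0.00 E0.1996
G1 X6.67 Y18.32 E0.9778
G1 X1.97 Y20.03 E1.1774
G1 X-4.70 Y1.71 E1.9555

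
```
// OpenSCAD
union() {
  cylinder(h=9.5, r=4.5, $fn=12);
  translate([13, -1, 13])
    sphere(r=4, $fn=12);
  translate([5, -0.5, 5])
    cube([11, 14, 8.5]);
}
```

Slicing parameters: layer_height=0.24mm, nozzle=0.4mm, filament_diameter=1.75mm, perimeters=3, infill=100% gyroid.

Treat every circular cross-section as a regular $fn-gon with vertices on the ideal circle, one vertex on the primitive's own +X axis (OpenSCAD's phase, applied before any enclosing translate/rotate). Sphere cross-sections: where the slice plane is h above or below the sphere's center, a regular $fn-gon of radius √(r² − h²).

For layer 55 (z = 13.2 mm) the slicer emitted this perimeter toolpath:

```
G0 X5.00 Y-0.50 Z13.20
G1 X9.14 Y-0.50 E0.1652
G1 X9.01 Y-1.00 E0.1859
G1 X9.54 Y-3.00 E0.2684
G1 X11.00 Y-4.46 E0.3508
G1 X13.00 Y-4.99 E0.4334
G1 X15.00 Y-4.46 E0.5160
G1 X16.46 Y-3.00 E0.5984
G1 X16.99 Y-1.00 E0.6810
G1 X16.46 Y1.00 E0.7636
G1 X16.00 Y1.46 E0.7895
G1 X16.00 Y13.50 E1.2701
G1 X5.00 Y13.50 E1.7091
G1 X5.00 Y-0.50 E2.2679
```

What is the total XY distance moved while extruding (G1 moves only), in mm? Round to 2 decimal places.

Sum the Euclidean lengths of each G1 segment: total = 56.82 mm.

56.82 mm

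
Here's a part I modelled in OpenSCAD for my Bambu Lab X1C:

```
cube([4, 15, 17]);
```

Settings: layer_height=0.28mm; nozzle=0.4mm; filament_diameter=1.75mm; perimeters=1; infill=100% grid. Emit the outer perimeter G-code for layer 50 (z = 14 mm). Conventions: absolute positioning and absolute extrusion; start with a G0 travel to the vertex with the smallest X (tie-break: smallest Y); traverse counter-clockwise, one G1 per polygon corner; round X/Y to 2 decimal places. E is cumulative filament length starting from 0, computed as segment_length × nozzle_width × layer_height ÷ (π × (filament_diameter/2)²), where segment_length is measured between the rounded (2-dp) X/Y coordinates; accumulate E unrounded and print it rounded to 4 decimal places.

G0 X0.00 Y0.00 Z14.00
G1 X4.00 Y0.00 E0.1863
G1 X4.00 Y15.00 E0.8847
G1 X0.00 Y15.00 E1.0710
G1 X0.00 Y0.00 E1.7694

At z = 14 mm: the cube is present — its section is the full 4×15 rectangle. The outline is a single polygon with 4 vertices. Extrusion per mm of travel: 0.4 × 0.28 / (π × 0.875²) = 0.046564. Accumulating E over each segment gives final E = 1.7694.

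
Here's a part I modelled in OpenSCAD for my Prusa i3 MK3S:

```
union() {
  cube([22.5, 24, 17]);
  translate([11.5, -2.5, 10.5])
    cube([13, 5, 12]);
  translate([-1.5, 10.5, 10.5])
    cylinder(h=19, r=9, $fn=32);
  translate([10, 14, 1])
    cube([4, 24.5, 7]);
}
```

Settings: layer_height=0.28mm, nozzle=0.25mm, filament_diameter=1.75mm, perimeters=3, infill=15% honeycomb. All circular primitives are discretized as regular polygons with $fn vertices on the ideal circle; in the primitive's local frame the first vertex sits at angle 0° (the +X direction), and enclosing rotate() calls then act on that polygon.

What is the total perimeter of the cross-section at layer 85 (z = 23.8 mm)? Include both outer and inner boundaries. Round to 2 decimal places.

At z = 23.8 mm: the cube is absent (z outside [0, 17]); the cube at (11.5, -2.5) is not intersected at this z (z outside [10.5, 22.5]); the r=9 cylinder at (-1.5, 10.5) gives a regular 32-gon of circumradius 9 (constant along its height) (perimeter = 2·32·9.000·sin(180°/32) = 56.46 mm); the cube at (10, 14) is not intersected at this z (z outside [1, 8]); Taking the union: only the r=9 cylinder at (-1.5, 10.5) is present, so the union is just that shape — boundary = 56.46 mm. Overall, the cross-section is a single solid region. Total boundary length (outer) = 56.46 mm.

56.46 mm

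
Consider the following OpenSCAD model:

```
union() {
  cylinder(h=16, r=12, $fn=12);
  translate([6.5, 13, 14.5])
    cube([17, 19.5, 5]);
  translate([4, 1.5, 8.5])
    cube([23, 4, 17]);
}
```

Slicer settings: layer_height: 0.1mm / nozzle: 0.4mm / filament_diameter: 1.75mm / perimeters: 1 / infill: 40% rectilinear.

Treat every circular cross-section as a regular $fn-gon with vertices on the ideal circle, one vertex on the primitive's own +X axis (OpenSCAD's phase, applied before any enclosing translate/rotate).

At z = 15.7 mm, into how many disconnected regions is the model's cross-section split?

At z = 15.7 mm: the r=12 cylinder gives a regular 12-gon of circumradius 12 (constant along its height); the cube at (6.5, 13) is present — its section is the full 17×19.5 rectangle; the cube at (4, 1.5) (footprint 23×4) is included at this height; Merging all regions: the regions partially overlap (shared area 28.25 mm²), so overlapping operands fuse into one piece — 2 connected regions. The result has 2 disconnected regions.

2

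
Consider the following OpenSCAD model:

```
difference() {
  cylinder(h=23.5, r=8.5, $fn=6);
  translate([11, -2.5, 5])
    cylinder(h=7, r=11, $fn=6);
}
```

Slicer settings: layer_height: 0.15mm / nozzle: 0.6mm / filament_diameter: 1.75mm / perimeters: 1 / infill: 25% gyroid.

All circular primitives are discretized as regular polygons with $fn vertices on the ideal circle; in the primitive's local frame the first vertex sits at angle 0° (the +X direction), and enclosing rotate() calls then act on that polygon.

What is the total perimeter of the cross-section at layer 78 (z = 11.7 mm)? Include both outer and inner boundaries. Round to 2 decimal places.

49.56 mm

At z = 11.7 mm: the r=8.5 cylinder gives a regular 6-gon of circumradius 8.5 (constant along its height) (perimeter = 2·6·8.500·sin(180°/6) = 51.00 mm); the r=11 cylinder at (11, -2.5) gives a regular 6-gon of circumradius 11 (constant along its height) (perimeter = 2·6·11.000·sin(180°/6) = 66.00 mm); Subtracting the remaining from the first: starting from the r=8.5 cylinder, the r=11 cylinder at (11, -2.5) partially overlaps it — only the 59.86 mm² overlap (of its 314.37 mm²) is removed, clipping the outline — boundary = 49.56 mm. Overall, the cross-section is a single solid region. Total boundary length (outer) = 49.56 mm.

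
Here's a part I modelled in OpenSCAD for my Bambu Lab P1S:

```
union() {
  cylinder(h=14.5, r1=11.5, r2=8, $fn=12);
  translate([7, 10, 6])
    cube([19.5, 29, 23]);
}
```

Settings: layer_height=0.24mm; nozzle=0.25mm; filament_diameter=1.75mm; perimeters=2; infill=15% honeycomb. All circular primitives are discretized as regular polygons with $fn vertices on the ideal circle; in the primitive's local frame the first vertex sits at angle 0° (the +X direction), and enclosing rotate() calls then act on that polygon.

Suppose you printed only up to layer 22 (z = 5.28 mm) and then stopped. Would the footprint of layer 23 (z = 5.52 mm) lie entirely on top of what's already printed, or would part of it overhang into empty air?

entirely on top

Compare the two slices. At z = 5.28: the cone (r1=11.5→r2=8) has section circumradius 10.226 here — a regular 12-gon (area = (12/2)·10.226²·sin(360°/12) = 313.68 mm²); the cube at (7, 10) does not reach this height (z outside [6, 29]); Combining (union): only the cone is present, so the union is just that shape — area = 313.68 mm². At z = 5.52: the cone contributes a regular 12-gon of circumradius 10.168 (interpolated between r1=11.5 and r2=8 at t=0.381) (area = (12/2)·10.168²·sin(360°/12) = 310.14 mm²); the cube at (7, 10) does not reach this height (z outside [6, 29]); Taking the union: only the cone is present, so the union is just that shape — area = 310.14 mm². Checking containment: the cross-section at z = 5.52 is a subset of the cross-section at z = 5.28.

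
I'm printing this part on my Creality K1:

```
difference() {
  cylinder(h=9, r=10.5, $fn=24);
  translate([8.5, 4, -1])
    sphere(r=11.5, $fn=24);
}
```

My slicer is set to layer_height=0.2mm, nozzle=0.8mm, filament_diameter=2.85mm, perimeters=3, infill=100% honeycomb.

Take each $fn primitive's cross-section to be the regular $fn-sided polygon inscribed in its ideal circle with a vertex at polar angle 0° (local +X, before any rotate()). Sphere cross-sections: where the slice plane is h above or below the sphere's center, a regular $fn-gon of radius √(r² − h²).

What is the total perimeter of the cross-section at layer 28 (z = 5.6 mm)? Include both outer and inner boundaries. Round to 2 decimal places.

67.49 mm

At z = 5.6 mm: the cylinder: section is a regular 24-gon, circumradius r=10.5 (perimeter = 2·24·10.500·sin(180°/24) = 65.79 mm); the r=11.5 sphere at (8.5, 4) slices to a regular 24-gon of circumradius 9.418 (√(r²−h²) with h=6.6 from center) (perimeter = 2·24·9.418·sin(180°/24) = 59.00 mm); Subtracting the remaining from the first: starting from the r=10.5 cylinder, the r=11.5 sphere at (8.5, 4) partially overlaps it — only the 128.78 mm² overlap (of its 275.46 mm²) is removed, clipping the outline — boundary = 67.49 mm. Overall, the cross-section is a single solid region. Total boundary length (outer) = 67.49 mm.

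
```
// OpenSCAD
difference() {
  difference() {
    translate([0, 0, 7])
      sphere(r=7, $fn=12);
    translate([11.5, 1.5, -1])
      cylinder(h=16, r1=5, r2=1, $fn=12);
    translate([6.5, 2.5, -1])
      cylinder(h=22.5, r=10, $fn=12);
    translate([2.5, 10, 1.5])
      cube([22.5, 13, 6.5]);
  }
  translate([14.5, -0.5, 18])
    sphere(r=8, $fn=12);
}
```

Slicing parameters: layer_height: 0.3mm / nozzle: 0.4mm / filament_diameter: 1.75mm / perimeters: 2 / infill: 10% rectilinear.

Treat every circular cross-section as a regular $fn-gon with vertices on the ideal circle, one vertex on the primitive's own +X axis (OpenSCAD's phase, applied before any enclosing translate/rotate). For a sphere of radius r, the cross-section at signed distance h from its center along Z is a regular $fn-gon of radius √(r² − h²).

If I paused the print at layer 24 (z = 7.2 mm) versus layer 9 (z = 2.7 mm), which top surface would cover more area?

Layer 24 (z = 7.2): the sphere: section is a regular 12-gon, circumradius = √(r²−h²) = √(7²−0.2²) = 6.997 (area = (12/2)·6.997²·sin(360°/12) = 146.88 mm²); the cone at (11.5, 1.5) contributes a regular 12-gon of circumradius 2.950 (interpolated between r1=5 and r2=1 at t=0.512) (area = (12/2)·2.950²·sin(360°/12) = 26.11 mm²); the r=10 cylinder at (6.5, 2.5) contributes a regular 12-gon of circumradius 10 (area = (12/2)·10.000²·sin(360°/12) = 300.00 mm²); the 22.5×13 cube at (2.5, 10) contributes its full rectangle (area 292.50 mm²); Subtracting the remaining from the first: starting from the r=7 sphere (146.88 mm²), the cone at (11.5, 1.5) misses the remaining region (no effect); the r=10 cylinder at (6.5, 2.5) partially overlaps it — only the 99.94 mm² overlap (of its 300.00 mm²) is removed, clipping the outline; the 22.5×13 cube at (2.5, 10) misses the remaining region (no effect) — area = 46.94 mm²; the sphere at (14.5, -0.5) does not reach this height (|z−center|=10.800 > r=8); Subtracting the remaining from the first: none of the subtracted shapes is present at this height, so the result so far is unchanged — area = 46.94 mm². So its area = 46.94 mm². Layer 9 (z = 2.7): the r=7 sphere contributes a regular 12-gon of circumradius √(7²−4.3²) = 5.524 (area = (12/2)·5.524²·sin(360°/12) = 91.53 mm²); the cone at (11.5, 1.5) (r1=5→r2=1) has section circumradius 4.075 here — a regular 12-gon (area = (12/2)·4.075²·sin(360°/12) = 49.82 mm²); the cylinder at (6.5, 2.5): section is a regular 12-gon, circumradius r=10 (area = (12/2)·10.000²·sin(360°/12) = 300.00 mm²); the cube at (2.5, 10) is present — its section is the full 22.5×13 rectangle (area 292.50 mm²); After the difference (first − rest): starting from the r=7 sphere (91.53 mm²), the cone at (11.5, 1.5) misses the remaining region (no effect); the r=10 cylinder at (6.5, 2.5) partially overlaps it — only the 70.26 mm² overlap (of its 300.00 mm²) is removed, clipping the outline; the 22.5×13 cube at (2.5, 10) misses the remaining region (no effect) — area = 21.27 mm²; the sphere at (14.5, -0.5) is absent (|z−center|=15.300 > r=8); Subtracting the remaining from the first: none of the subtracted shapes is present at this height, so the result so far is unchanged — area = 21.27 mm². So its area = 21.27 mm². Layer 24 is larger (46.94 vs 21.27 mm²).

layer 24 (z = 7.2 mm)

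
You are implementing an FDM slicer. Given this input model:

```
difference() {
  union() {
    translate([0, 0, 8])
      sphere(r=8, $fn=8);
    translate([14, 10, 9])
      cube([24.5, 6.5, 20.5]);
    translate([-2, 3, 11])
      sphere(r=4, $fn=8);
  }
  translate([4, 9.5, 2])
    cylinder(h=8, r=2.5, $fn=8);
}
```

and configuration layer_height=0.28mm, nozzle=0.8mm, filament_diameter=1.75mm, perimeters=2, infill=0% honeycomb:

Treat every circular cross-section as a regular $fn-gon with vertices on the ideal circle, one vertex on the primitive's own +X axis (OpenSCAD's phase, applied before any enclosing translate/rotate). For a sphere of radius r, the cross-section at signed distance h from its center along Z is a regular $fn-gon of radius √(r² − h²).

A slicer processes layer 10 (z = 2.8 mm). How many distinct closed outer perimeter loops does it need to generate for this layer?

At z = 2.8 mm: the sphere: section is a regular 8-gon, circumradius = √(r²−h²) = √(8²−5.2²) = 6.079; the cube at (14, 10) does not reach this height (z outside [9, 29.5]); the sphere at (-2, 3) is not intersected at this z (|z−center|=8.200 > r=4); Taking the union: only the r=8 sphere is present, so the union is just that shape — 1 connected region; the r=2.5 cylinder at (4, 9.5) contributes a regular 8-gon of circumradius 2.5; Subtracting the remaining from the first: starting from the result so far, the r=2.5 cylinder at (4, 9.5) misses the remaining region (no effect) — 1 connected region. The result has 1 disconnected region.

1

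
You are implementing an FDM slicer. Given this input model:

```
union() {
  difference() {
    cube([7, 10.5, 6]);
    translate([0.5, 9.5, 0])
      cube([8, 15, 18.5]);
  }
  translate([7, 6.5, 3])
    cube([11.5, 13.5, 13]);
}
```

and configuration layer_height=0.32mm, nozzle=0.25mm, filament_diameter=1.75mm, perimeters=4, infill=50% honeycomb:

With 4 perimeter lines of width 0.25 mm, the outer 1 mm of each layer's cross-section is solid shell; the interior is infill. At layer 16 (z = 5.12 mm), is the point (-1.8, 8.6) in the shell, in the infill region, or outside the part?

At z = 5.12 mm: the cube (footprint 7×10.5) is included at this height; the 8×15 cube at (0.5, 9.5) contributes its full rectangle; Subtracting the remaining from the first: starting from the 7×10.5 cube, the 8×15 cube at (0.5, 9.5) partially overlaps it — only the 6.50 mm² overlap (of its 120.00 mm²) is removed, clipping the outline — 1 connected region; the cube at (7, 6.5) is present — its section is the full 11.5×13.5 rectangle; Merging all regions: the 2 present regions share edge segments without overlapping in area, so areas simply add but the touching pieces fuse into one outline (the shared edge portions become interior and drop out of the boundary) — 1 connected region. Overall, the cross-section is a single solid region. The nearest boundary edge runs (0.00, 0.00)→(0.00, 10.50); distance from the point to it = 1.80 mm. The point is not inside any of the regions above, so it lies outside the cross-section (1.80 mm from the nearest boundary).

outside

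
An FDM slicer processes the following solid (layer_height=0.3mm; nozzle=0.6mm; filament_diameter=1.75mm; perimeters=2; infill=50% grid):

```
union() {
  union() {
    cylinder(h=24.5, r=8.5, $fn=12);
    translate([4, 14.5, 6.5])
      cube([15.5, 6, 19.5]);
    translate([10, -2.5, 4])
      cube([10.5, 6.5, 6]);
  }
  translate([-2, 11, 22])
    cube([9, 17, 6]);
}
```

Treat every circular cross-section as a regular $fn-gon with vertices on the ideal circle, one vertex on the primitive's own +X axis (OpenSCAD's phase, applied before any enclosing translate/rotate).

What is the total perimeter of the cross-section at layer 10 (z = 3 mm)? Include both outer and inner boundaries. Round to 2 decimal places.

52.80 mm

At z = 3 mm: the r=8.5 cylinder contributes a regular 12-gon of circumradius 8.5 (perimeter = 2·12·8.500·sin(180°/12) = 52.80 mm); the cube at (4, 14.5) is not intersected at this z (z outside [6.5, 26]); the cube at (10, -2.5) does not reach this height (z outside [4, 10]); Taking the union: only the r=8.5 cylinder is present, so the union is just that shape — boundary = 52.80 mm; the cube at (-2, 11) does not reach this height (z outside [22, 28]); Merging all regions: only that combined region is present, so the union is just that shape — boundary = 52.80 mm. Overall, the cross-section is a single solid region. Total boundary length (outer) = 52.80 mm.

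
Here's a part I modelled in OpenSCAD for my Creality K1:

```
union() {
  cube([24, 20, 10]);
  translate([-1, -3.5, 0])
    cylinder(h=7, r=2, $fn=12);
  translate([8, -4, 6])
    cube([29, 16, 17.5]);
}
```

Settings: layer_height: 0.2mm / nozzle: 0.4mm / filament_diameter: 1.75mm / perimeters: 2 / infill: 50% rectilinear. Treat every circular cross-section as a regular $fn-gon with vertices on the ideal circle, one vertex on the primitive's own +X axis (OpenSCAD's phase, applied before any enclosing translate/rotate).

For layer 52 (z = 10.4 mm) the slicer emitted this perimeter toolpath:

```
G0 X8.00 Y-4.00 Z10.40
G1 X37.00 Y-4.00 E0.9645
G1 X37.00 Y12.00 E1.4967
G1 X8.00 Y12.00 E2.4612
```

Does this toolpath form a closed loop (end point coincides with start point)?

Start point (G0): (8.00, -4.00). End point (last G1): the path does not return to the start — open.

no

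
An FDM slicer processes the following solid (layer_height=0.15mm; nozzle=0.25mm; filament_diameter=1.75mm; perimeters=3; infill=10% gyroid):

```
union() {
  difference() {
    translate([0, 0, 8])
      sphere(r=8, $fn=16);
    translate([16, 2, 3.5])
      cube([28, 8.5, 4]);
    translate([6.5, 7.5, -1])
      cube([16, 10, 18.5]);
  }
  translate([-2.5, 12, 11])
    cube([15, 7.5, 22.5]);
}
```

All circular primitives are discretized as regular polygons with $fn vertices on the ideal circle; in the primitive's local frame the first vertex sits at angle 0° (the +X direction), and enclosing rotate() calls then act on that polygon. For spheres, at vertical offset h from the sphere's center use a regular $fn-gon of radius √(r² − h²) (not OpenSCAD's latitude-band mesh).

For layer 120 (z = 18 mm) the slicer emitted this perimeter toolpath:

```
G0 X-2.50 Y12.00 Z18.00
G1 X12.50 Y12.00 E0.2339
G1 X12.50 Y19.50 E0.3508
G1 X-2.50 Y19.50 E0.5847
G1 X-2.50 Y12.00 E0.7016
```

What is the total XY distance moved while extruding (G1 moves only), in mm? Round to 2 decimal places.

Sum the Euclidean lengths of each G1 segment: total = 45.00 mm.

45.00 mm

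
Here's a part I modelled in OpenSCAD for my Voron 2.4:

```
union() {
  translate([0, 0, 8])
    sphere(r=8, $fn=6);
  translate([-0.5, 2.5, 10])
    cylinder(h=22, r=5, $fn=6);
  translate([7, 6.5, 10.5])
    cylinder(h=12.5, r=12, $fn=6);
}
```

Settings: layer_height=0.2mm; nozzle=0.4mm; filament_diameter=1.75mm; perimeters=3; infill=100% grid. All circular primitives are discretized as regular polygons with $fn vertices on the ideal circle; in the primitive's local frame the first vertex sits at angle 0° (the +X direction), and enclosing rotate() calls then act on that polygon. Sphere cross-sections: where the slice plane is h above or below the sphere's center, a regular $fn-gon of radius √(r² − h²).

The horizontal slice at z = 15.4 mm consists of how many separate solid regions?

At z = 15.4 mm: the r=8 sphere contributes a regular 6-gon of circumradius √(8²−7.4²) = 3.040; the r=5 cylinder at (-0.5, 2.5) gives a regular 6-gon of circumradius 5 (constant along its height); the cylinder at (7, 6.5): section is a regular 6-gon, circumradius r=12; Combining (union): the regions partially overlap (shared area 71.94 mm²), so overlapping operands fuse into one piece — 1 connected region. The result has 1 disconnected region.

1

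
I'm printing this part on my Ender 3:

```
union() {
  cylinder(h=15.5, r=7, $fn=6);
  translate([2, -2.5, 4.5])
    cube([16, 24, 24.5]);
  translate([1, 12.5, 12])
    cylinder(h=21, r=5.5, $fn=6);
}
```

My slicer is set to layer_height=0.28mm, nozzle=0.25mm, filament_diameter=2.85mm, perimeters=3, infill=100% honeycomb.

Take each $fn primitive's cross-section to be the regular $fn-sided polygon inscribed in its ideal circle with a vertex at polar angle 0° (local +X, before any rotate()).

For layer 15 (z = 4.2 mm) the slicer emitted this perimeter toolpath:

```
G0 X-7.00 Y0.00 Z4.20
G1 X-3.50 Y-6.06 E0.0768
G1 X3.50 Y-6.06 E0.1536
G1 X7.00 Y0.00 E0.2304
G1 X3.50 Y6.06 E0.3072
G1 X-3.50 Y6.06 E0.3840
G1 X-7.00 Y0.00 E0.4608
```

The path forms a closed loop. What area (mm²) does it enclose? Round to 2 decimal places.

Apply the shoelace formula to the sequence of (X, Y) vertices; enclosed area = 127.26 mm².

127.26 mm²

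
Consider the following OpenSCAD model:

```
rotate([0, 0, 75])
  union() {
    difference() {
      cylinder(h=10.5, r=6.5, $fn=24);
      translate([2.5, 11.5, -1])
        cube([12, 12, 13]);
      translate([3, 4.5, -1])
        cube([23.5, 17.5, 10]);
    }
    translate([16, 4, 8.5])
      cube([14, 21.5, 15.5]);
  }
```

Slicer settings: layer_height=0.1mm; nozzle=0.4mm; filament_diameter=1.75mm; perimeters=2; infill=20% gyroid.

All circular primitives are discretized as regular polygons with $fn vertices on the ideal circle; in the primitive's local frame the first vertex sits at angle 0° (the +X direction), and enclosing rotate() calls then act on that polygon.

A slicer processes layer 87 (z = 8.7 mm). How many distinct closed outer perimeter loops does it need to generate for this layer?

At z = 8.7 mm: the r=6.5 cylinder contributes a regular 24-gon of circumradius 6.5; the cube at (2.5, 11.5) is present — its section is the full 12×12 rectangle; the cube at (3, 4.5) is present — its section is the full 23.5×17.5 rectangle; After the difference (first − rest): starting from the r=6.5 cylinder, the 12×12 cube at (2.5, 11.5) misses the remaining region (no effect); the 23.5×17.5 cube at (3, 4.5) partially overlaps it — only the 1.12 mm² overlap (of its 411.25 mm²) is removed, clipping the outline — 1 connected region; the cube at (16, 4) is present — its section is the full 14×21.5 rectangle; Combining (union): the 2 present regions are separate (no shared area or edge), so areas and boundary lengths simply add and each stays a separate island — 2 connected regions; (rotated 75° about Z; rotation is an isometry so areas/perimeters/island counts are preserved). The result has 2 disconnected regions.

2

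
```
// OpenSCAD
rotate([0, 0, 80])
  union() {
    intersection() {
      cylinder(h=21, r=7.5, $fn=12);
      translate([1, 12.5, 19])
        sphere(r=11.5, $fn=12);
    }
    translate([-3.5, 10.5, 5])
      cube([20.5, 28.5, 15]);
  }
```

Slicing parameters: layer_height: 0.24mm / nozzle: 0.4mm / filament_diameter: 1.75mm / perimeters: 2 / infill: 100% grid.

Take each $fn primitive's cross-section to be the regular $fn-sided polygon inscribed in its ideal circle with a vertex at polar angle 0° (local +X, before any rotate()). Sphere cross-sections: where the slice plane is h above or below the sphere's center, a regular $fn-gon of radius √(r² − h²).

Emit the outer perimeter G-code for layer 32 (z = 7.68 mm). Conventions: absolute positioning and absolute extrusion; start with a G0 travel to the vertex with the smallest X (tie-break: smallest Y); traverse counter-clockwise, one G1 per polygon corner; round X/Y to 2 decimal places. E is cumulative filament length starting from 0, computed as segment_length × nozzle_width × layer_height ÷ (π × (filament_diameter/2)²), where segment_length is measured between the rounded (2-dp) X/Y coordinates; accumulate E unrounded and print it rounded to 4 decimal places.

At z = 7.68 mm: the r=7.5 cylinder contributes a regular 12-gon of circumradius 7.5; the r=11.5 sphere at (1, 12.5) contributes a regular 12-gon of circumradius √(11.5²−11.32²) = 2.027; Keeping only the common overlap: the r=11.5 sphere at (1, 12.5) does not overlap the r=7.5 cylinder (empty) — nothing remains; the cube at (-3.5, 10.5) is present — its section is the full 20.5×28.5 rectangle; Combining (union): only the 20.5×28.5 cube at (-3.5, 10.5) is present, so the union is just that shape — 1 connected region; (whole slice rotated 80° about Z — lengths, areas and connectivity unchanged). The outline is a single polygon with 4 vertices. Extrusion per mm of travel: 0.4 × 0.24 / (π × 0.875²) = 0.039912. Accumulating E over each segment gives final E = 3.9113.

G0 X-39.02 Y3.33 Z7.68
G1 X-10.95 Y-1.62 E1.1376
G1 X-7.39 Y18.57 E1.9559
G1 X-35.46 Y23.51 E3.0934
G1 X-39.02 Y3.33 E3.9113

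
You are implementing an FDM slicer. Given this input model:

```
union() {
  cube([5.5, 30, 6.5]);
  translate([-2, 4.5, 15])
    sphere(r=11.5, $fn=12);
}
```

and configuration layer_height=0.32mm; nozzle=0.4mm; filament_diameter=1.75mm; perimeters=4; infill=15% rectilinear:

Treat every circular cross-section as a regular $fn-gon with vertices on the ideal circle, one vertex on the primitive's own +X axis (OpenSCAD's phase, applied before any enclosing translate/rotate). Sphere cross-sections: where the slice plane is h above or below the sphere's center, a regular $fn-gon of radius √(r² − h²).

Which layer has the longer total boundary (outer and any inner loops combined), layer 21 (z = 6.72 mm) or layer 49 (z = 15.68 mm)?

layer 49 (z = 15.68 mm)

Layer 21 (z = 6.72): the cube is not intersected at this z (z outside [0, 6.5]); the sphere at (-2, 4.5): section is a regular 12-gon, circumradius = √(r²−h²) = √(11.5²−8.28²) = 7.981 (perimeter = 2·12·7.981·sin(180°/12) = 49.57 mm); Combining (union): only the r=11.5 sphere at (-2, 4.5) is present, so the union is just that shape — boundary = 49.57 mm. So its perimeter = 49.57 mm. Layer 49 (z = 15.68): the cube does not reach this height (z outside [0, 6.5]); the sphere at (-2, 4.5): section is a regular 12-gon, circumradius = √(r²−h²) = √(11.5²−0.68²) = 11.480 (perimeter = 2·12·11.480·sin(180°/12) = 71.31 mm); Taking the union: only the r=11.5 sphere at (-2, 4.5) is present, so the union is just that shape — boundary = 71.31 mm. So its perimeter = 71.31 mm. Layer 49 is larger (71.31 vs 49.57 mm).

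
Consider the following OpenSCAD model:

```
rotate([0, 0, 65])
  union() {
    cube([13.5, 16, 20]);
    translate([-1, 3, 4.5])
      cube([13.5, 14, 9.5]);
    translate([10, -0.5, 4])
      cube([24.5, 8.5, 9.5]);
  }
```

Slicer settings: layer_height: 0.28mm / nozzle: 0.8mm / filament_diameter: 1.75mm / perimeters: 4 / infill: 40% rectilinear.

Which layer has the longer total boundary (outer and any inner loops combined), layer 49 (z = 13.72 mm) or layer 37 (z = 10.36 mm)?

Layer 49 (z = 13.72): the 13.5×16 cube contributes its full rectangle (perimeter 59.00 mm); the cube at (-1, 3) (footprint 13.5×14) is included at this height (perimeter 55.00 mm); the cube at (10, -0.5) does not reach this height (z outside [4, 13.5]); Taking the union: the regions partially overlap (shared area 162.50 mm²), so the edge portions inside another operand are dropped and the merged outline is re-measured after clipping — boundary = 63.00 mm; (whole slice rotated 65° about Z — lengths, areas and connectivity unchanged). So its perimeter = 63.00 mm. Layer 37 (z = 10.36): the cube is present — its section is the full 13.5×16 rectangle (perimeter 59.00 mm); the cube at (-1, 3) is present — its section is the full 13.5×14 rectangle (perimeter 55.00 mm); the 24.5×8.5 cube at (10, -0.5) contributes its full rectangle (perimeter 66.00 mm); Combining (union): the regions partially overlap (shared area 190.50 mm²), so the edge portions inside another operand are dropped and the merged outline is re-measured after clipping — boundary = 106.00 mm; (rotated 65° about Z; rotation is an isometry so areas/perimeters/island counts are preserved). So its perimeter = 106.00 mm. Layer 37 is larger (106.00 vs 63.00 mm).

layer 37 (z = 10.36 mm)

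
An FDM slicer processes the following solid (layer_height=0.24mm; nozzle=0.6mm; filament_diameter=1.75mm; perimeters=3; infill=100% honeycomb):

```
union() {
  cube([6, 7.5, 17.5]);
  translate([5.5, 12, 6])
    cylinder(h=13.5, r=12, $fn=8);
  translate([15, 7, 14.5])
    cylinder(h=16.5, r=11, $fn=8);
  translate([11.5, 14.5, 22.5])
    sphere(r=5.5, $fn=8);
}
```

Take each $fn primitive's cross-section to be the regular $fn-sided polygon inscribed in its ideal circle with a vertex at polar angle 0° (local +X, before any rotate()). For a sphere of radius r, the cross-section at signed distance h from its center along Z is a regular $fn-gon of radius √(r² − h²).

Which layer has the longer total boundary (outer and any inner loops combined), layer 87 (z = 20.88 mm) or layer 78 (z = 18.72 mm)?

layer 78 (z = 18.72 mm)

Layer 87 (z = 20.88): the cube is absent (z outside [0, 17.5]); the cylinder at (5.5, 12) is absent (z outside [6, 19.5]); the r=11 cylinder at (15, 7) contributes a regular 8-gon of circumradius 11 (perimeter = 2·8·11.000·sin(180°/8) = 67.35 mm); the r=5.5 sphere at (11.5, 14.5) contributes a regular 8-gon of circumradius √(5.5²−1.62²) = 5.256 (perimeter = 2·8·5.256·sin(180°/8) = 32.18 mm); Taking the union: the regions partially overlap (shared area 56.91 mm²), so the edge portions inside another operand are dropped and the merged outline is re-measured after clipping — boundary = 70.70 mm. So its perimeter = 70.70 mm. Layer 78 (z = 18.72): the cube does not reach this height (z outside [0, 17.5]); the r=12 cylinder at (5.5, 12) gives a regular 8-gon of circumradius 12 (constant along its height) (perimeter = 2·8·12.000·sin(180°/8) = 73.48 mm); the cylinder at (15, 7): section is a regular 8-gon, circumradius r=11 (perimeter = 2·8·11.000·sin(180°/8) = 67.35 mm); the sphere at (11.5, 14.5): section is a regular 8-gon, circumradius = √(r²−h²) = √(5.5²−3.78²) = 3.995 (perimeter = 2·8·3.995·sin(180°/8) = 24.46 mm); Combining (union): the regions partially overlap (shared area 193.27 mm²), so the edge portions inside another operand are dropped and the merged outline is re-measured after clipping — boundary = 93.37 mm. So its perimeter = 93.37 mm. Layer 78 is larger (93.37 vs 70.70 mm).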